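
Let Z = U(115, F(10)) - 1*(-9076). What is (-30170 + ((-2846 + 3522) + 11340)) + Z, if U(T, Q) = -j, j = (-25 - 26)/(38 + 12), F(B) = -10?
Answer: -453849/50 ≈ -9077.0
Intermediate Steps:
j = -51/50 ≈ -1.0200
U(T, Q) = 51/50 (U(T, Q) = -1*(-51/50) = 51/50)
Z = 453851/50 (Z = 51/50 - 1*(-9076) = 51/50 + 9076 = 453851/50 ≈ 9077.0)
(-30170 + ((-2846 + 3522) + 11340)) + Z = (-30170 + ((-2846 + 3522) + 11340)) + 453851/50 = (-30170 + (676 + 11340)) + 453851/50 = (-30170 + 12016) + 453851/50 = -18154 + 453851/50 = -453849/50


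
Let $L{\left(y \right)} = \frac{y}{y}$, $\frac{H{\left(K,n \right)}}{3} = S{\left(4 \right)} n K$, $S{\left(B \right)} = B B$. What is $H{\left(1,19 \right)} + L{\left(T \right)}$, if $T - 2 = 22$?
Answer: $913$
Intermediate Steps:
$S{\left(B \right)} = B^{2}$
$H{\left(K,n \right)} = 48 K n$ ($H{\left(K,n \right)} = 3 \cdot 4^{2} n K = 3 \cdot 16 n K = 3 \cdot 16 K n = 48 K n$)
$T = 24$ ($T = 2 + 22 = 24$)
$L{\left(y \right)} = 1$
$H{\left(1,19 \right)} + L{\left(T \right)} = 48 \cdot 1 \cdot 19 + 1 = 912 + 1 = 913$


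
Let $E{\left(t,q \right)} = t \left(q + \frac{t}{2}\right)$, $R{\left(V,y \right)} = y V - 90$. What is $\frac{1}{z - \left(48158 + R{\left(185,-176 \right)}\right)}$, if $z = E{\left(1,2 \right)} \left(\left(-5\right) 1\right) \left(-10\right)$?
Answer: $- \frac{1}{15383} \approx -6.5007 \cdot 10^{-5}$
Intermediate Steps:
$R{\left(V,y \right)} = -90 + V y$ ($R{\left(V,y \right)} = V y - 90 = -90 + V y$)
$E{\left(t,q \right)} = t \left(q + \frac{t}{2}\right)$ ($E{\left(t,q \right)} = t \left(q + t \frac{1}{2}\right) = t \left(q + \frac{t}{2}\right)$)
$z = 125$ ($z = \frac{1}{2} \cdot 1 \left(1 + 2 \cdot 2\right) \left(\left(-5\right) 1\right) \left(-10\right) = \frac{1}{2} \cdot 1 \left(1 + 4\right) \left(-5\right) \left(-10\right) = \frac{1}{2} \cdot 1 \cdot 5 \left(-5\right) \left(-10\right) = \frac{5}{2} \left(-5\right) \left(-10\right) = \left(- \frac{25}{2}\right) \left(-10\right) = 125$)
$\frac{1}{z - \left(48158 + R{\left(185,-176 \right)}\right)} = \frac{1}{125 - \left(48068 - 32560\right)} = \frac{1}{125 - 15508} = \frac{1}{-15383} = - \frac{1}{15383}$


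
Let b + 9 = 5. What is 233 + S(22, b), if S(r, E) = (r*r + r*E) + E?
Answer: 625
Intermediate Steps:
b = -4 (b = -9 + 5 = -4)
S(r, E) = E + r**2 + E*r (S(r, E) = (r**2 + E*r) + E = E + r**2 + E*r)
233 + S(22, b) = 233 + (-4 + 22**2 - 4*22) = 233 + (-4 + 484 - 88) = 233 + 392 = 625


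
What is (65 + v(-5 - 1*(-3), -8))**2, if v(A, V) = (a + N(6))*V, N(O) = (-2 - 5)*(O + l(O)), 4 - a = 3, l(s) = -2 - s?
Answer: 3025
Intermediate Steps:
a = 1 (a = 4 - 1*3 = 4 - 3 = 1)
N(O) = 14 (N(O) = (-2 - 5)*(O + (-2 - O)) = -7*(-2) = 14)
v(A, V) = 15*V (v(A, V) = (1 + 14)*V = 15*V)
(65 + v(-5 - 1*(-3), -8))**2 = (65 + 15*(-8))**2 = (65 - 120)**2 = (-55)**2 = 3025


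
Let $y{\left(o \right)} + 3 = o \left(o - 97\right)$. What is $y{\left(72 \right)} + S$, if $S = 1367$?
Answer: $-436$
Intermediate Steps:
$y{\left(o \right)} = -3 + o \left(-97 + o\right)$ ($y{\left(o \right)} = -3 + o \left(o - 97\right) = -3 + o \left(-97 + o\right)$)
$y{\left(72 \right)} + S = \left(-3 + 72^{2} - 6984\right) + 1367 = \left(-3 + 5184 - 6984\right) + 1367 = -1803 + 1367 = -436$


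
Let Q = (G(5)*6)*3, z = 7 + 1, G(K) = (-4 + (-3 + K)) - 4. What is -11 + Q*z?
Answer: -875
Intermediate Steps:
G(K) = -11 + K (G(K) = (-7 + K) - 4 = -11 + K)
z = 8
Q = -108 (Q = ((-11 + 5)*6)*3 = -6*6*3 = -36*3 = -108)
-11 + Q*z = -11 - 108*8 = -11 - 864 = -875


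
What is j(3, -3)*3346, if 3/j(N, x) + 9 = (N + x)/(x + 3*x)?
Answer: -3346/3 ≈ -1115.3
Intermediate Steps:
j(N, x) = 3/(-9 + (N + x)/(4*x)) (j(N, x) = 3/(-9 + (N + x)/(x + 3*x)) = 3/(-9 + (N + x)/((4*x))) = 3/(-9 + (N + x)*(1/(4*x))) = 3/(-9 + (N + x)/(4*x)))
j(3, -3)*3346 = (12*(-3)/(3 - 35*(-3)))*3346 = (12*(-3)/(3 + 105))*3346 = (12*(-3)/108)*3346 = (12*(-3)*(1/108))*3346 = -⅓*3346 = -3346/3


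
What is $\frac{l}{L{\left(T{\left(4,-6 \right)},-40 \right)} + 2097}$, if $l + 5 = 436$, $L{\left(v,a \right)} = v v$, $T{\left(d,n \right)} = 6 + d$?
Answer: $\frac{431}{2197} \approx 0.19618$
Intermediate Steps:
$L{\left(v,a \right)} = v^{2}$
$l = 431$ ($l = -5 + 436 = 431$)
$\frac{l}{L{\left(T{\left(4,-6 \right)},-40 \right)} + 2097} = \frac{1}{\left(6 + 4\right)^{2} + 2097} \cdot 431 = \frac{1}{10^{2} + 2097} \cdot 431 = \frac{1}{100 + 2097} \cdot 431 = \frac{1}{2197} \cdot 431 = \frac{431}{2197}$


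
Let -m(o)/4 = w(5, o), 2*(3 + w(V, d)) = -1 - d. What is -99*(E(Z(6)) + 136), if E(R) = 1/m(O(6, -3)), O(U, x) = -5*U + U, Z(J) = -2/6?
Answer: -457677/34 ≈ -13461.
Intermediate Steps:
Z(J) = -⅓ (Z(J) = -2*⅙ = -⅓)
w(V, d) = -7/2 - d/2 (w(V, d) = -3 + (-1 - d)/2 = -3 + (-½ - d/2) = -7/2 - d/2)
O(U, x) = -4*U
m(o) = 14 + 2*o (m(o) = -4*(-7/2 - o/2) = 14 + 2*o)
E(R) = -1/34 (E(R) = 1/(14 + 2*(-4*6)) = 1/(14 + 2*(-24)) = 1/(14 - 48) = 1/(-34) = -1/34)
-99*(E(Z(6)) + 136) = -99*(-1/34 + 136) = -99*4623/34 = -457677/34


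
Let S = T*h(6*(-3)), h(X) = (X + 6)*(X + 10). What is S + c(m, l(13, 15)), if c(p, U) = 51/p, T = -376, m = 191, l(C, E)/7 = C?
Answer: -6894285/191 ≈ -36096.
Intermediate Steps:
l(C, E) = 7*C
h(X) = (6 + X)*(10 + X)
S = -36096 (S = -376*(60 + (6*(-3))² + 16*(6*(-3))) = -376*(60 + (-18)² + 16*(-18)) = -376*(60 + 324 - 288) = -376*96 = -36096)
S + c(m, l(13, 15)) = -36096 + 51/191 = -6894285/191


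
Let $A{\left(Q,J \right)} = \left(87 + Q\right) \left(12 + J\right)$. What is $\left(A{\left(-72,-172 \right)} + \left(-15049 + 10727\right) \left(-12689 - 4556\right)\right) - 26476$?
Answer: $74504014$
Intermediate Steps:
$A{\left(Q,J \right)} = \left(12 + J\right) \left(87 + Q\right)$
$\left(A{\left(-72,-172 \right)} + \left(-15049 + 10727\right) \left(-12689 - 4556\right)\right) - 26476 = \left(\left(1044 + 12 \left(-72\right) + 87 \left(-172\right) - -12384\right) + \left(-15049 + 10727\right) \left(-12689 - 4556\right)\right) - 26476 = \left(\left(1044 - 864 - 14964 + 12384\right) - -74532890\right) - 26476 = \left(-2400 + 74532890\right) - 26476 = 74530490 - 26476 = 74504014$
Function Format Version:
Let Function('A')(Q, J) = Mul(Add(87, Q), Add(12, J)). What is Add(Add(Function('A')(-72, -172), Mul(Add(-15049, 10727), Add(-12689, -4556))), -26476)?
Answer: 74504014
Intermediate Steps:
Function('A')(Q, J) = Mul(Add(12, J), Add(87, Q))
Add(Add(Function('A')(-72, -172), Mul(Add(-15049, 10727), Add(-12689, -4556))), -26476) = Add(Add(Add(1044, Mul(12, -72), Mul(87, -172), Mul(-172, -72)), Mul(Add(-15049, 10727), Add(-12689, -4556))), -26476) = Add(Add(Add(1044, -864, -14964, 12384), Mul(-4322, -17245)), -26476) = Add(Add(-2400, 74532890), -26476) = Add(74530490, -26476) = 74504014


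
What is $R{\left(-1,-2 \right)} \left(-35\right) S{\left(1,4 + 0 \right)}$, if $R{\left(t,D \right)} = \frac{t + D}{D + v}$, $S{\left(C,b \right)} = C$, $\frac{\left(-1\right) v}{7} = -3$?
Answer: $\frac{105}{19} \approx 5.5263$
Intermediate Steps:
$v = 21$ ($v = \left(-7\right) \left(-3\right) = 21$)
$R{\left(t,D \right)} = \frac{D + t}{21 + D}$ ($R{\left(t,D \right)} = \frac{t + D}{D + 21} = \frac{D + t}{21 + D}$)
$R{\left(-1,-2 \right)} \left(-35\right) S{\left(1,4 + 0 \right)} = \frac{-2 - 1}{21 - 2} \left(-35\right) 1 = \frac{1}{19} \left(-3\right) \left(-35\right) 1 = \left(- \frac{3}{19}\right) \left(-35\right) 1 = \frac{105}{19} \cdot 1 = \frac{105}{19}$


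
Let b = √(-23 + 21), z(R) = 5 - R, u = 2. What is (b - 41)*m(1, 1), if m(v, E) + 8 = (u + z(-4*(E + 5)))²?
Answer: -39073 + 953*I*√2 ≈ -39073.0 + 1347.7*I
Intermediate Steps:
m(v, E) = -8 + (27 + 4*E)² (m(v, E) = -8 + (2 + (5 - (-4)*(E + 5)))² = -8 + (2 + (5 - (-4)*(5 + E)))² = -8 + (2 + (5 - (-20 - 4*E)))² = -8 + (2 + (5 + (20 + 4*E)))² = -8 + (2 + (25 + 4*E))² = -8 + (27 + 4*E)²)
b = I*√2 (b = √(-2) = I*√2 ≈ 1.4142*I)
(b - 41)*m(1, 1) = (I*√2 - 41)*(-8 + (27 + 4*1)²) = (-41 + I*√2)*(-8 + (27 + 4)²) = (-41 + I*√2)*(-8 + 31²) = (-41 + I*√2)*(-8 + 961) = (-41 + I*√2)*953 = -39073 + 953*I*√2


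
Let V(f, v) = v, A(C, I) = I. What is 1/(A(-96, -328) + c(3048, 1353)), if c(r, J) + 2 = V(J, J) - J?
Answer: -1/330 ≈ -0.0030303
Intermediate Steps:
c(r, J) = -2 (c(r, J) = -2 + (J - J) = -2 + 0 = -2)
1/(A(-96, -328) + c(3048, 1353)) = 1/(-328 - 2) = 1/(-330) = -1/330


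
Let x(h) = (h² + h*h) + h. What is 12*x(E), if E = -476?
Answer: 5432112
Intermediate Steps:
x(h) = h + 2*h² (x(h) = (h² + h²) + h = 2*h² + h = h + 2*h²)
12*x(E) = 12*(-476*(1 + 2*(-476))) = 12*(-476*(1 - 952)) = 12*(-476*(-951)) = 12*452676 = 5432112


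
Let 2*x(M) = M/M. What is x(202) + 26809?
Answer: 53619/2 ≈ 26810.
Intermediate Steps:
x(M) = 1/2 (x(M) = (M/M)/2 = (1/2)*1 = 1/2)
x(202) + 26809 = 1/2 + 26809 = 53619/2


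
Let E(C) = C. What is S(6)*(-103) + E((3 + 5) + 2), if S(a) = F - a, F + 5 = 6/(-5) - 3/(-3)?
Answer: 5818/5 ≈ 1163.6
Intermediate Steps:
F = -26/5 (F = -5 + (6/(-5) - 3/(-3)) = -5 + (6*(-⅕) - 3*(-⅓)) = -5 + (-6/5 + 1) = -5 - ⅕ = -26/5 ≈ -5.2000)
S(a) = -26/5 - a
S(6)*(-103) + E((3 + 5) + 2) = (-26/5 - 1*6)*(-103) + ((3 + 5) + 2) = (-26/5 - 6)*(-103) + (8 + 2) = -56/5*(-103) + 10 = 5768/5 + 10 = 5818/5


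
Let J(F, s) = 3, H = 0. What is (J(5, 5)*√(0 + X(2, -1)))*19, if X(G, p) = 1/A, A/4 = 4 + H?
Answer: 57/4 ≈ 14.250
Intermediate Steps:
A = 16 (A = 4*(4 + 0) = 4*4 = 16)
X(G, p) = 1/16
(J(5, 5)*√(0 + X(2, -1)))*19 = (3*√(0 + 1/16))*19 = (3*√(1/16))*19 = (3*(¼))*19 = (¾)*19 = 57/4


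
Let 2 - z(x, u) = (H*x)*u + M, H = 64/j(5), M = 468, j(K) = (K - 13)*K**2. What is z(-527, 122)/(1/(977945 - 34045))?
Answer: -19859731512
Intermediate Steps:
j(K) = K**2*(-13 + K) (j(K) = (-13 + K)*K**2 = K**2*(-13 + K))
H = -8/25 (H = 64/((5**2*(-13 + 5))) = 64/((25*(-8))) = 64/(-200) = 64*(-1/200) = -8/25 ≈ -0.32000)
z(x, u) = -466 + 8*u*x/25 (z(x, u) = 2 - ((-8*x/25)*u + 468) = 2 - (-8*u*x/25 + 468) = 2 - (468 - 8*u*x/25) = 2 + (-468 + 8*u*x/25) = -466 + 8*u*x/25)
z(-527, 122)/(1/(977945 - 34045)) = (-466 + (8/25)*122*(-527))/(1/(977945 - 34045)) = (-466 - 514352/25)/(1/943900) = -526002/(25*1/943900) = -526002/25*943900 = -19859731512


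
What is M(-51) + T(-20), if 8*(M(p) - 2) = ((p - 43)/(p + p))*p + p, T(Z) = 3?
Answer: -29/4 ≈ -7.2500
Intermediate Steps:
M(p) = -11/16 + 3*p/16 (M(p) = 2 + (((p - 43)/(p + p))*p + p)/8 = 2 + (((-43 + p)/((2*p)))*p + p)/8 = 2 + (((-43 + p)*(1/(2*p)))*p + p)/8 = 2 + (((-43 + p)/(2*p))*p + p)/8 = 2 + ((-43/2 + p/2) + p)/8 = 2 + (-43/2 + 3*p/2)/8 = 2 + (-43/16 + 3*p/16) = -11/16 + 3*p/16)
M(-51) + T(-20) = (-11/16 + (3/16)*(-51)) + 3 = (-11/16 - 153/16) + 3 = -41/4 + 3 = -29/4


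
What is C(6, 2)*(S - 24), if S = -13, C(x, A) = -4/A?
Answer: 74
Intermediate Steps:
C(6, 2)*(S - 24) = (-4/2)*(-13 - 24) = -4*1/2*(-37) = -2*(-37) = 74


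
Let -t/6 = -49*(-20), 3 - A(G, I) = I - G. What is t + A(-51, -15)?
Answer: -5913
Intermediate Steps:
A(G, I) = 3 + G - I (A(G, I) = 3 - (I - G) = 3 + (G - I) = 3 + G - I)
t = -5880 (t = -(-294)*(-20) = -6*980 = -5880)
t + A(-51, -15) = -5880 + (3 - 51 - 1*(-15)) = -5880 + (3 - 51 + 15) = -5880 - 33 = -5913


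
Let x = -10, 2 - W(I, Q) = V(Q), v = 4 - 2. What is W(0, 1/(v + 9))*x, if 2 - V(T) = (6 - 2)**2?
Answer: -160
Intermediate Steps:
v = 2
V(T) = -14 (V(T) = 2 - (6 - 2)**2 = 2 - 1*4**2 = 2 - 1*16 = 2 - 16 = -14)
W(I, Q) = 16 (W(I, Q) = 2 - 1*(-14) = 2 + 14 = 16)
W(0, 1/(v + 9))*x = 16*(-10) = -160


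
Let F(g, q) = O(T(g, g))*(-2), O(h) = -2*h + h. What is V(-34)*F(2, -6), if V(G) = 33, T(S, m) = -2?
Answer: -132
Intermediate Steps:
O(h) = -h
F(g, q) = -4 (F(g, q) = -1*(-2)*(-2) = 2*(-2) = -4)
V(-34)*F(2, -6) = 33*(-4) = -132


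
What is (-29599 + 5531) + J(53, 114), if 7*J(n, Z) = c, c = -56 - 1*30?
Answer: -168562/7 ≈ -24080.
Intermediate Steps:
c = -86 (c = -56 - 30 = -86)
J(n, Z) = -86/7 (J(n, Z) = (⅐)*(-86) = -86/7)
(-29599 + 5531) + J(53, 114) = (-29599 + 5531) - 86/7 = -24068 - 86/7 = -168562/7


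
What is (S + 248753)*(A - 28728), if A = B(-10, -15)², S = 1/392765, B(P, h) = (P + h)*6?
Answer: -608484767902488/392765 ≈ -1.5492e+9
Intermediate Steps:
B(P, h) = 6*P + 6*h
S = 1/392765 ≈ 2.5461e-6
A = 22500 (A = (6*(-10) + 6*(-15))² = (-60 - 90)² = (-150)² = 22500)
(S + 248753)*(A - 28728) = (1/392765 + 248753)*(22500 - 28728) = (97701472046/392765)*(-6228) = -608484767902488/392765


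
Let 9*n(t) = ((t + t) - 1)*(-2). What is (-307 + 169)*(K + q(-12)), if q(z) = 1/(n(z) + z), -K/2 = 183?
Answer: 1465353/29 ≈ 50529.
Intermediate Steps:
n(t) = 2/9 - 4*t/9 (n(t) = (((t + t) - 1)*(-2))/9 = ((2*t - 1)*(-2))/9 = ((-1 + 2*t)*(-2))/9 = (2 - 4*t)/9 = 2/9 - 4*t/9)
K = -366 (K = -2*183 = -366)
q(z) = 1/(2/9 + 5*z/9) (q(z) = 1/((2/9 - 4*z/9) + z) = 1/(2/9 + 5*z/9))
(-307 + 169)*(K + q(-12)) = (-307 + 169)*(-366 + 9/(2 + 5*(-12))) = -138*(-366 + 9/(2 - 60)) = -138*(-366 + 9/(-58)) = -138*(-366 + 9*(-1/58)) = -138*(-366 - 9/58) = -138*(-21237/58) = 1465353/29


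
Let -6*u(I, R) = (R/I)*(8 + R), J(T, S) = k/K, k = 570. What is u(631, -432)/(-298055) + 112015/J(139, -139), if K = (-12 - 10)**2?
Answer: 1019641061787926/10720144185 ≈ 95115.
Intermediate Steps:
K = 484 (K = (-22)**2 = 484)
J(T, S) = 285/242 (J(T, S) = 570/484 = 570*(1/484) = 285/242)
u(I, R) = -R*(8 + R)/(6*I) (u(I, R) = -R/I*(8 + R)/6 = -R*(8 + R)/(6*I))
u(631, -432)/(-298055) + 112015/J(139, -139) = -1/6*(-432)*(8 - 432)/631/(-298055) + 112015/(285/242) = -1/6*(-432)*1/631*(-424)*(-1/298055) + 112015*(242/285) = -30528/631*(-1/298055) + 5421526/57 = 30528/188072705 + 5421526/57 = 1019641061787926/10720144185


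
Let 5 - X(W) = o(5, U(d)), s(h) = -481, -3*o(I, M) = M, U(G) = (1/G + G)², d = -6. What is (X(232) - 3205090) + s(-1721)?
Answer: -346199759/108 ≈ -3.2056e+6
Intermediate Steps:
U(G) = (G + 1/G)²
o(I, M) = -M/3
X(W) = 1909/108 (X(W) = 5 - (-1)*(1 + (-6)²)²/(-6)²/3 = 5 - (-1)*(1 + 36)²/36/3 = 5 - (-1)*(1/36)*37²/3 = 5 - (-1)*(1/36)*1369/3 = 5 - (-1)*1369/(3*36) = 5 - 1*(-1369/108) = 5 + 1369/108 = 1909/108)
(X(232) - 3205090) + s(-1721) = (1909/108 - 3205090) - 481 = -346147811/108 - 481 = -346199759/108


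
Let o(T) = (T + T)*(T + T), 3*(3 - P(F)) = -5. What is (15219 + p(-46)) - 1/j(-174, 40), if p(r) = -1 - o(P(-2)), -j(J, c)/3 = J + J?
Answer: 1755183/116 ≈ 15131.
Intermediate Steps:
j(J, c) = -6*J (j(J, c) = -3*(J + J) = -6*J)
P(F) = 14/3 (P(F) = 3 - ⅓*(-5) = 3 + 5/3 = 14/3)
o(T) = 4*T² (o(T) = (2*T)*(2*T) = 4*T²)
p(r) = -793/9 (p(r) = -1 - 4*(14/3)² = -1 - 4*196/9 = -1 - 1*784/9 = -1 - 784/9 = -793/9)
(15219 + p(-46)) - 1/j(-174, 40) = (15219 - 793/9) - 1/((-6*(-174))) = 136178/9 - 1/1044 = 1755183/116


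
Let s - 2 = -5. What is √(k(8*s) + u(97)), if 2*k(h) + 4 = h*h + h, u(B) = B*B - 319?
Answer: 2*√2341 ≈ 96.768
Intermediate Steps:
u(B) = -319 + B² (u(B) = B² - 319 = -319 + B²)
s = -3 (s = 2 - 5 = -3)
k(h) = -2 + h/2 + h²/2 (k(h) = -2 + (h*h + h)/2 = -2 + (h² + h)/2 = -2 + (h + h²)/2 = -2 + (h/2 + h²/2) = -2 + h/2 + h²/2)
√(k(8*s) + u(97)) = √((-2 + (8*(-3))/2 + (8*(-3))²/2) + (-319 + 97²)) = √((-2 + (½)*(-24) + (½)*(-24)²) + (-319 + 9409)) = √((-2 - 12 + (½)*576) + 9090) = √((-2 - 12 + 288) + 9090) = √(274 + 9090) = √9364 = 2*√2341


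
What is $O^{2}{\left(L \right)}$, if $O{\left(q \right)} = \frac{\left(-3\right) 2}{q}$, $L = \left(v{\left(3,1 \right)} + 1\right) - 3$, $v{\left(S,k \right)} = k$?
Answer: $36$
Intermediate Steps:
$L = -1$ ($L = \left(1 + 1\right) - 3 = 2 - 3 = -1$)
$O{\left(q \right)} = - \frac{6}{q}$
$O^{2}{\left(L \right)} = \left(- \frac{6}{-1}\right)^{2} = \left(\left(-6\right) \left(-1\right)\right)^{2} = 6^{2} = 36$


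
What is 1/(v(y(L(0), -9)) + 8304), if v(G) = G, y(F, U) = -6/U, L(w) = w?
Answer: 3/24914 ≈ 0.00012041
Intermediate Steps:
1/(v(y(L(0), -9)) + 8304) = 1/(-6/(-9) + 8304) = 1/(-6*(-⅑) + 8304) = 1/(⅔ + 8304) = 1/(24914/3) = 3/24914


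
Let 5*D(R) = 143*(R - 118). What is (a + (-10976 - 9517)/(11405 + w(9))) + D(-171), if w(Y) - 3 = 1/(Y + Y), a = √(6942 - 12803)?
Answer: -1697627437/205345 + I*√5861 ≈ -8267.2 + 76.557*I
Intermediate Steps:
D(R) = -16874/5 + 143*R/5 (D(R) = (143*(R - 118))/5 = (143*(-118 + R))/5 = (-16874 + 143*R)/5 = -16874/5 + 143*R/5)
a = I*√5861 (a = √(-5861) = I*√5861 ≈ 76.557*I)
w(Y) = 3 + 1/(2*Y) (w(Y) = 3 + 1/(Y + Y) = 3 + 1/(2*Y))
(a + (-10976 - 9517)/(11405 + w(9))) + D(-171) = (I*√5861 + (-10976 - 9517)/(11405 + (3 + (½)/9))) + (-16874/5 + (143/5)*(-171)) = (I*√5861 - 20493/(11405 + (3 + (½)*(⅑)))) + (-16874/5 - 24453/5) = (I*√5861 - 20493/(11405 + (3 + 1/18))) - 41327/5 = (I*√5861 - 20493/(11405 + 55/18)) - 41327/5 = (I*√5861 - 20493/205345/18) - 41327/5 = (I*√5861 - 20493*18/205345) - 41327/5 = (I*√5861 - 368874/205345) - 41327/5 = (-368874/205345 + I*√5861) - 41327/5 = -1697627437/205345 + I*√5861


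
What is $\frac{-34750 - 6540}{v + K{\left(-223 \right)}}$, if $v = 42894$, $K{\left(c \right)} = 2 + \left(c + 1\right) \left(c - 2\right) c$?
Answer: $\frac{20645}{5547977} \approx 0.0037212$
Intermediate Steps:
$K{\left(c \right)} = 2 + c \left(1 + c\right) \left(-2 + c\right)$ ($K{\left(c \right)} = 2 + \left(1 + c\right) \left(-2 + c\right) c = 2 + c \left(1 + c\right) \left(-2 + c\right)$)
$\frac{-34750 - 6540}{v + K{\left(-223 \right)}} = \frac{-34750 - 6540}{42894 + \left(2 + \left(-223\right)^{3} - \left(-223\right)^{2} - -446\right)} = - \frac{41290}{42894 + \left(2 - 11089567 - 49729 + 446\right)} = - \frac{41290}{42894 - 11138848} = - \frac{41290}{-11095954} = \left(-41290\right) \left(- \frac{1}{11095954}\right) = \frac{20645}{5547977}$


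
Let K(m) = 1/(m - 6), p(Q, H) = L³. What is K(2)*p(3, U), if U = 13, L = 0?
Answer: 0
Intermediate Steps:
p(Q, H) = 0 (p(Q, H) = 0³ = 0)
K(m) = 1/(-6 + m)
K(2)*p(3, U) = 0/(-6 + 2) = 0/(-4) = -¼*0 = 0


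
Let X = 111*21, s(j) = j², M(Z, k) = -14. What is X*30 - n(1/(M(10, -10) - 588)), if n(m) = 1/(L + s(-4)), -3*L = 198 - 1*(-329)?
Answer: 33496473/479 ≈ 69930.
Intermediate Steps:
X = 2331
L = -527/3 (L = -(198 - 1*(-329))/3 = -(198 + 329)/3 = -⅓*527 = -527/3 ≈ -175.67)
n(m) = -3/479 (n(m) = 1/(-527/3 + (-4)²) = 1/(-527/3 + 16) = 1/(-479/3) = -3/479)
X*30 - n(1/(M(10, -10) - 588)) = 2331*30 - 1*(-3/479) = 69930 + 3/479 = 33496473/479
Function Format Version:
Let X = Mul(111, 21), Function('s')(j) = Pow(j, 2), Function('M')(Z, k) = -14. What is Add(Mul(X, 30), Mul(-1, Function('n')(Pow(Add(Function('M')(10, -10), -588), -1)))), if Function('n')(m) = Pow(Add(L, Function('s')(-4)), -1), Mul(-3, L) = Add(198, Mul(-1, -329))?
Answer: Rational(33496473, 479) ≈ 69930.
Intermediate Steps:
X = 2331
L = Rational(-527, 3) (L = Mul(Rational(-1, 3), Add(198, Mul(-1, -329))) = Mul(Rational(-1, 3), Add(198, 329)) = Mul(Rational(-1, 3), 527) = Rational(-527, 3) ≈ -175.67)
Function('n')(m) = Rational(-3, 479) (Function('n')(m) = Pow(Add(Rational(-527, 3), Pow(-4, 2)), -1) = Pow(Add(Rational(-527, 3), 16), -1) = Pow(Rational(-479, 3), -1) = Rational(-3, 479))
Add(Mul(X, 30), Mul(-1, Function('n')(Pow(Add(Function('M')(10, -10), -588), -1)))) = Add(Mul(2331, 30), Mul(-1, Rational(-3, 479))) = Add(69930, Rational(3, 479)) = Rational(33496473, 479)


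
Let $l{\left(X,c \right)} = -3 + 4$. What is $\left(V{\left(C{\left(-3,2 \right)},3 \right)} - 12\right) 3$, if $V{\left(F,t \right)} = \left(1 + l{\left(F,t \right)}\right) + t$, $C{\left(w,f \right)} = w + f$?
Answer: $-21$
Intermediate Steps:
$l{\left(X,c \right)} = 1$
$C{\left(w,f \right)} = f + w$
$V{\left(F,t \right)} = 2 + t$ ($V{\left(F,t \right)} = \left(1 + 1\right) + t = 2 + t$)
$\left(V{\left(C{\left(-3,2 \right)},3 \right)} - 12\right) 3 = \left(\left(2 + 3\right) - 12\right) 3 = \left(5 - 12\right) 3 = \left(-7\right) 3 = -21$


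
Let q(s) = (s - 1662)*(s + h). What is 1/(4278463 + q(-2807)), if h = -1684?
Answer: 1/24348742 ≈ 4.1070e-8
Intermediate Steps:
q(s) = (-1684 + s)*(-1662 + s) (q(s) = (s - 1662)*(s - 1684) = (-1662 + s)*(-1684 + s) = (-1684 + s)*(-1662 + s))
1/(4278463 + q(-2807)) = 1/(4278463 + (2798808 + (-2807)² - 3346*(-2807))) = 1/(4278463 + (2798808 + 7879249 + 9392222)) = 1/(4278463 + 20070279) = 1/24348742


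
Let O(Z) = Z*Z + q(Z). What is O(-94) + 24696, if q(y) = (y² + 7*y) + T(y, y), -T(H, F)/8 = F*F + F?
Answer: -28226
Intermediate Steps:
T(H, F) = -8*F - 8*F² (T(H, F) = -8*(F*F + F) = -8*(F² + F) = -8*(F + F²) = -8*F - 8*F²)
q(y) = y² + 7*y - 8*y*(1 + y) (q(y) = (y² + 7*y) - 8*y*(1 + y) = y² + 7*y - 8*y*(1 + y))
O(Z) = Z² + Z*(-1 - 7*Z) (O(Z) = Z*Z + Z*(-1 - 7*Z) = Z² + Z*(-1 - 7*Z))
O(-94) + 24696 = -94*(-1 - 6*(-94)) + 24696 = -94*(-1 + 564) + 24696 = -94*563 + 24696 = -52922 + 24696 = -28226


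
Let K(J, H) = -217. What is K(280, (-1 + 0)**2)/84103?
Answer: -7/2713 ≈ -0.0025802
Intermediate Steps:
K(280, (-1 + 0)**2)/84103 = -217/84103 = -217*1/84103 = -7/2713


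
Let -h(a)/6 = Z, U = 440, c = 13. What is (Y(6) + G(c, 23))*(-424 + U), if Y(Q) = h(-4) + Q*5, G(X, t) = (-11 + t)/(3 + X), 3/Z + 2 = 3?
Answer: 204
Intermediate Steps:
Z = 3 (Z = 3/(-2 + 3) = 3/1 = 3*1 = 3)
G(X, t) = (-11 + t)/(3 + X)
h(a) = -18 (h(a) = -6*3 = -18)
Y(Q) = -18 + 5*Q (Y(Q) = -18 + Q*5 = -18 + 5*Q)
(Y(6) + G(c, 23))*(-424 + U) = ((-18 + 5*6) + (-11 + 23)/(3 + 13))*(-424 + 440) = ((-18 + 30) + 12/16)*16 = (12 + (1/16)*12)*16 = (12 + 3/4)*16 = (51/4)*16 = 204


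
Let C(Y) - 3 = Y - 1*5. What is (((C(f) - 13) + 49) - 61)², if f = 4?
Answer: 529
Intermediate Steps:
C(Y) = -2 + Y (C(Y) = 3 + (Y - 1*5) = 3 + (Y - 5) = 3 + (-5 + Y) = -2 + Y)
(((C(f) - 13) + 49) - 61)² = ((((-2 + 4) - 13) + 49) - 61)² = (((2 - 13) + 49) - 61)² = ((-11 + 49) - 61)² = (38 - 61)² = (-23)² = 529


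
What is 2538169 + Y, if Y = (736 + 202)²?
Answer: 3418013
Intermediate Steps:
Y = 879844 (Y = 938² = 879844)
2538169 + Y = 2538169 + 879844 = 3418013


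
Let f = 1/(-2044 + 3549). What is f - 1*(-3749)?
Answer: 5642246/1505 ≈ 3749.0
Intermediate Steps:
f = 1/1505 ≈ 0.00066445
f - 1*(-3749) = 1/1505 - 1*(-3749) = 1/1505 + 3749 = 5642246/1505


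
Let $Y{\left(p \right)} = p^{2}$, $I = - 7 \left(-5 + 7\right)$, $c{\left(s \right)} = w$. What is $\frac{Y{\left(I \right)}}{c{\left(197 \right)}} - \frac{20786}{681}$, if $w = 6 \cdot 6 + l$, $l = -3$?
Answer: $- \frac{184154}{7491} \approx -24.583$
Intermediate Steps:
$w = 33$ ($w = 6 \cdot 6 - 3 = 36 - 3 = 33$)
$c{\left(s \right)} = 33$
$I = -14$ ($I = \left(-7\right) 2 = -14$)
$\frac{Y{\left(I \right)}}{c{\left(197 \right)}} - \frac{20786}{681} = \frac{\left(-14\right)^{2}}{33} - \frac{20786}{681} = 196 \cdot \frac{1}{33} - \frac{20786}{681} = \frac{196}{33} - \frac{20786}{681} = - \frac{184154}{7491}$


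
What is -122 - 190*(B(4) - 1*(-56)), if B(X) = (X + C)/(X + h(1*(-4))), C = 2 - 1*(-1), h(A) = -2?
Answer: -11427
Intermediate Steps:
C = 3 (C = 2 + 1 = 3)
B(X) = (3 + X)/(-2 + X) (B(X) = (X + 3)/(X - 2) = (3 + X)/(-2 + X))
-122 - 190*(B(4) - 1*(-56)) = -122 - 190*((3 + 4)/(-2 + 4) - 1*(-56)) = -122 - 190*(7/2 + 56) = -122 - 190*119/2 = -122 - 11305 = -11427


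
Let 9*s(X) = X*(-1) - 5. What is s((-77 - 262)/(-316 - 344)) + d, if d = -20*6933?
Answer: -274548013/1980 ≈ -1.3866e+5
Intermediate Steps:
d = -138660
s(X) = -5/9 - X/9 (s(X) = (X*(-1) - 5)/9 = (-X - 5)/9 = (-5 - X)/9 = -5/9 - X/9)
s((-77 - 262)/(-316 - 344)) + d = (-5/9 - (-77 - 262)/(9*(-316 - 344))) - 138660 = (-5/9 - (-113)/(3*(-660))) - 138660 = (-5/9 - (-113)*(-1)/(3*660)) - 138660 = (-5/9 - ⅑*113/220) - 138660 = (-5/9 - 113/1980) - 138660 = -1213/1980 - 138660 = -274548013/1980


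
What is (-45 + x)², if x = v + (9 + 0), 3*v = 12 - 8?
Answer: 10816/9 ≈ 1201.8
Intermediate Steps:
v = 4/3 (v = (12 - 8)/3 = (⅓)*4 = 4/3 ≈ 1.3333)
x = 31/3 (x = 4/3 + (9 + 0) = 4/3 + 9 = 31/3 ≈ 10.333)
(-45 + x)² = (-45 + 31/3)² = (-104/3)² = 10816/9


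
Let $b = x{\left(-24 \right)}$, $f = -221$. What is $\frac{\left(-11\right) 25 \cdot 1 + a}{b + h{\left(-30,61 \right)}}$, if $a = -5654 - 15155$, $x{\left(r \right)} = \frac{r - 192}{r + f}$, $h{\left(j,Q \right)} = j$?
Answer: $\frac{860930}{1189} \approx 724.08$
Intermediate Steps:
$x{\left(r \right)} = \frac{-192 + r}{-221 + r}$ ($x{\left(r \right)} = \frac{r - 192}{r - 221} = \frac{-192 + r}{-221 + r}$)
$a = -20809$
$b = \frac{216}{245}$ ($b = \frac{-192 - 24}{-221 - 24} = \frac{1}{-245} \left(-216\right) = \left(- \frac{1}{245}\right) \left(-216\right) = \frac{216}{245} \approx 0.88163$)
$\frac{\left(-11\right) 25 \cdot 1 + a}{b + h{\left(-30,61 \right)}} = \frac{\left(-11\right) 25 \cdot 1 - 20809}{\frac{216}{245} - 30} = \frac{\left(-275\right) 1 - 20809}{- \frac{7134}{245}} = \left(-275 - 20809\right) \left(- \frac{245}{7134}\right) = \left(-21084\right) \left(- \frac{245}{7134}\right) = \frac{860930}{1189}$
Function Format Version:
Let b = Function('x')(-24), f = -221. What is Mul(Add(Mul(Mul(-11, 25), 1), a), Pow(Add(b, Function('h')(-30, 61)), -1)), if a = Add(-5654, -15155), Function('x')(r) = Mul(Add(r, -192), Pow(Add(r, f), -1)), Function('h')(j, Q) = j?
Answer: Rational(860930, 1189) ≈ 724.08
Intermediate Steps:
Function('x')(r) = Mul(Pow(Add(-221, r), -1), Add(-192, r)) (Function('x')(r) = Mul(Add(r, -192), Pow(Add(r, -221), -1)) = Mul(Add(-192, r), Pow(Add(-221, r), -1)) = Mul(Pow(Add(-221, r), -1), Add(-192, r)))
a = -20809
b = Rational(216, 245) (b = Mul(Pow(Add(-221, -24), -1), Add(-192, -24)) = Mul(Pow(-245, -1), -216) = Mul(Rational(-1, 245), -216) = Rational(216, 245) ≈ 0.88163)
Mul(Add(Mul(Mul(-11, 25), 1), a), Pow(Add(b, Function('h')(-30, 61)), -1)) = Mul(Add(Mul(Mul(-11, 25), 1), -20809), Pow(Add(Rational(216, 245), -30), -1)) = Mul(Add(Mul(-275, 1), -20809), Pow(Rational(-7134, 245), -1)) = Mul(Add(-275, -20809), Rational(-245, 7134)) = Mul(-21084, Rational(-245, 7134)) = Rational(860930, 1189)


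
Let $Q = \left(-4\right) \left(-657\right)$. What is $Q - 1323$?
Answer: $1305$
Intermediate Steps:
$Q = 2628$
$Q - 1323 = 2628 - 1323 = 1305$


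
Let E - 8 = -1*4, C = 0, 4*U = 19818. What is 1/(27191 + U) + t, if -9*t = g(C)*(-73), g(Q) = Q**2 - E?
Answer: -18772954/578619 ≈ -32.444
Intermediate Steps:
U = 9909/2 (U = (1/4)*19818 = 9909/2 ≈ 4954.5)
E = 4 (E = 8 - 1*4 = 8 - 4 = 4)
g(Q) = -4 + Q**2 (g(Q) = Q**2 - 1*4 = Q**2 - 4 = -4 + Q**2)
t = -292/9 (t = -(-4 + 0**2)*(-73)/9 = -(-4 + 0)*(-73)/9 = -(-4)*(-73)/9 = -1/9*292 = -292/9 ≈ -32.444)
1/(27191 + U) + t = 1/(27191 + 9909/2) - 292/9 = 1/(64291/2) - 292/9 = 2/64291 - 292/9 = -18772954/578619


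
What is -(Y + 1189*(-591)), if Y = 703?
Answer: 701996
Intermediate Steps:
-(Y + 1189*(-591)) = -(703 + 1189*(-591)) = -(703 - 702699) = -1*(-701996) = 701996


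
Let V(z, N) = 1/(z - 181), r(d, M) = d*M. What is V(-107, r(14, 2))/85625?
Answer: -1/24660000 ≈ -4.0552e-8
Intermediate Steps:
r(d, M) = M*d
V(z, N) = 1/(-181 + z)
V(-107, r(14, 2))/85625 = 1/(-181 - 107*85625) = (1/85625)/(-288) = -1/288*1/85625 = -1/24660000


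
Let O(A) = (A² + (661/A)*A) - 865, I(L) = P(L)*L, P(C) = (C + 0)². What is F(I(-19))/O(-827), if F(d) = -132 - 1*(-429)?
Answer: 297/683725 ≈ 0.00043439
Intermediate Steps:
P(C) = C²
I(L) = L³ (I(L) = L²*L = L³)
O(A) = -204 + A² (O(A) = (A² + 661) - 865 = (661 + A²) - 865 = -204 + A²)
F(d) = 297 (F(d) = -132 + 429 = 297)
F(I(-19))/O(-827) = 297/(-204 + (-827)²) = 297/(-204 + 683929) = 297/683725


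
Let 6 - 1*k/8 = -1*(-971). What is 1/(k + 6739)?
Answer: -1/981 ≈ -0.0010194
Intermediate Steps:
k = -7720 (k = 48 - (-8)*(-971) = 48 - 8*971 = 48 - 7768 = -7720)
1/(k + 6739) = 1/(-7720 + 6739) = 1/(-981) = -1/981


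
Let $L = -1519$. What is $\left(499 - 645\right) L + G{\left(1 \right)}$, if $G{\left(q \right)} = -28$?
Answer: $221746$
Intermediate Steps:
$\left(499 - 645\right) L + G{\left(1 \right)} = \left(499 - 645\right) \left(-1519\right) - 28 = \left(-146\right) \left(-1519\right) - 28 = 221774 - 28 = 221746$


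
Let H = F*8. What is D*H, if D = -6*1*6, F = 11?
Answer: -3168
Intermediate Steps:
H = 88 (H = 11*8 = 88)
D = -36 (D = -6*6 = -36)
D*H = -36*88 = -3168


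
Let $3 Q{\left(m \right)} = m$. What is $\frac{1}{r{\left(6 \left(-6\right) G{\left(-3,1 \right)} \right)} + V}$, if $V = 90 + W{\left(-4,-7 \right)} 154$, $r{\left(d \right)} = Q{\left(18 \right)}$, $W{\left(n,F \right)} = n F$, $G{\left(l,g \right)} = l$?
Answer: $\frac{1}{4408} \approx 0.00022686$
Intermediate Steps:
$Q{\left(m \right)} = \frac{m}{3}$
$W{\left(n,F \right)} = F n$
$r{\left(d \right)} = 6$ ($r{\left(d \right)} = \frac{1}{3} \cdot 18 = 6$)
$V = 4402$ ($V = 90 + \left(-7\right) \left(-4\right) 154 = 90 + 28 \cdot 154 = 90 + 4312 = 4402$)
$\frac{1}{r{\left(6 \left(-6\right) G{\left(-3,1 \right)} \right)} + V} = \frac{1}{6 + 4402} = \frac{1}{4408}$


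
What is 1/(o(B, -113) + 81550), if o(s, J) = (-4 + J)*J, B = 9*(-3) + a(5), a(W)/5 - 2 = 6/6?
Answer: 1/94771 ≈ 1.0552e-5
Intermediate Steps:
a(W) = 15 (a(W) = 10 + 5*(6/6) = 10 + 5*(6*(⅙)) = 10 + 5*1 = 10 + 5 = 15)
B = -12 (B = 9*(-3) + 15 = -27 + 15 = -12)
o(s, J) = J*(-4 + J)
1/(o(B, -113) + 81550) = 1/(-113*(-4 - 113) + 81550) = 1/(-113*(-117) + 81550) = 1/(13221 + 81550) = 1/94771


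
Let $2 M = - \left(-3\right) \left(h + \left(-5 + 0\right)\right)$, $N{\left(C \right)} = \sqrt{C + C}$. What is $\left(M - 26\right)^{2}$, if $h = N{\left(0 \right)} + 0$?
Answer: $\frac{4489}{4} \approx 1122.3$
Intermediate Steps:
$N{\left(C \right)} = \sqrt{2} \sqrt{C}$ ($N{\left(C \right)} = \sqrt{2 C} = \sqrt{2} \sqrt{C}$)
$h = 0$ ($h = \sqrt{2} \sqrt{0} + 0 = \sqrt{2} \cdot 0 + 0 = 0 + 0 = 0$)
$M = - \frac{15}{2}$ ($M = \frac{\left(-1\right) \left(- 3 \left(0 + \left(-5 + 0\right)\right)\right)}{2} = \frac{\left(-1\right) \left(- 3 \left(0 - 5\right)\right)}{2} = \frac{\left(-1\right) \left(\left(-3\right) \left(-5\right)\right)}{2} = \frac{\left(-1\right) 15}{2} = \frac{1}{2} \left(-15\right) = - \frac{15}{2} \approx -7.5$)
$\left(M - 26\right)^{2} = \left(- \frac{15}{2} - 26\right)^{2} = \left(- \frac{67}{2}\right)^{2} = \frac{4489}{4}$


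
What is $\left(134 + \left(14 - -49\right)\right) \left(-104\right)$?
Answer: $-20488$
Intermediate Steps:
$\left(134 + \left(14 - -49\right)\right) \left(-104\right) = \left(134 + \left(14 + 49\right)\right) \left(-104\right) = \left(134 + 63\right) \left(-104\right) = 197 \left(-104\right) = -20488$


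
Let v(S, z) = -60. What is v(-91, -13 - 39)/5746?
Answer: -30/2873 ≈ -0.010442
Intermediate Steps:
v(-91, -13 - 39)/5746 = -60/5746 = -60*1/5746 = -30/2873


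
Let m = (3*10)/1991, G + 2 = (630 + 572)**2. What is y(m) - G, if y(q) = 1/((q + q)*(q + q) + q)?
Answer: -91495346579/63330 ≈ -1.4447e+6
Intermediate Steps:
G = 1444802 (G = -2 + (630 + 572)**2 = -2 + 1202**2 = -2 + 1444804 = 1444802)
m = 30/1991 (m = 30*(1/1991) = 30/1991 ≈ 0.015068)
y(q) = 1/(q + 4*q**2) (y(q) = 1/((2*q)*(2*q) + q) = 1/(4*q**2 + q) = 1/(q + 4*q**2))
y(m) - G = 1/((30/1991)*(1 + 4*(30/1991))) - 1*1444802 = 1991/(30*(1 + 120/1991)) - 1444802 = 1991/(30*(2111/1991)) - 1444802 = (1991/30)*(1991/2111) - 1444802 = 3964081/63330 - 1444802 = -91495346579/63330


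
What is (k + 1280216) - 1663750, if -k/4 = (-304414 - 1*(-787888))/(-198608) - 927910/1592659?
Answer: -15164208808285033/39539352334 ≈ -3.8352e+5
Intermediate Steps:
k = 477149783323/39539352334 (k = -4*((-304414 - 1*(-787888))/(-198608) - 927910/1592659) = -4*((-304414 + 787888)*(-1/198608) - 927910*1/1592659) = -4*(483474*(-1/198608) - 927910/1592659) = -4*(-241737/99304 - 927910/1592659) = -4*(-477149783323/158157409336) = 477149783323/39539352334 ≈ 12.068)
(k + 1280216) - 1663750 = (477149783323/39539352334 + 1280216) - 1663750 = 50619388637407467/39539352334 - 1663750 = -15164208808285033/39539352334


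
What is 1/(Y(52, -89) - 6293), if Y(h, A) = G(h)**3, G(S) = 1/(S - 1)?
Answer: -132651/834772742 ≈ -0.00015891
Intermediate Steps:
G(S) = 1/(-1 + S)
Y(h, A) = (-1 + h)**(-3) (Y(h, A) = (1/(-1 + h))**3 = (-1 + h)**(-3))
1/(Y(52, -89) - 6293) = 1/((-1 + 52)**(-3) - 6293) = 1/(51**(-3) - 6293) = 1/(1/132651 - 6293) = 1/(-834772742/132651) = -132651/834772742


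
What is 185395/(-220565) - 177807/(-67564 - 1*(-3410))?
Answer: 5464834025/2830025402 ≈ 1.9310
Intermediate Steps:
185395/(-220565) - 177807/(-67564 - 1*(-3410)) = 185395*(-1/220565) - 177807/(-67564 + 3410) = -37079/44113 - 177807/(-64154) = -37079/44113 - 177807*(-1/64154) = -37079/44113 + 177807/64154 = 5464834025/2830025402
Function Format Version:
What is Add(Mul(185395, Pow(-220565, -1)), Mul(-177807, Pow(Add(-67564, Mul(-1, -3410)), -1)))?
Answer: Rational(5464834025, 2830025402) ≈ 1.9310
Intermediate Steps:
Add(Mul(185395, Pow(-220565, -1)), Mul(-177807, Pow(Add(-67564, Mul(-1, -3410)), -1))) = Add(Mul(185395, Rational(-1, 220565)), Mul(-177807, Pow(Add(-67564, 3410), -1))) = Add(Rational(-37079, 44113), Mul(-177807, Pow(-64154, -1))) = Add(Rational(-37079, 44113), Mul(-177807, Rational(-1, 64154))) = Add(Rational(-37079, 44113), Rational(177807, 64154)) = Rational(5464834025, 2830025402)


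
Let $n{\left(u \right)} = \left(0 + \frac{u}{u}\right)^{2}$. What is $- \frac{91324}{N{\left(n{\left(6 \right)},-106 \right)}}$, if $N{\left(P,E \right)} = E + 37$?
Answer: $\frac{91324}{69} \approx 1323.5$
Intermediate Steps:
$n{\left(u \right)} = 1$ ($n{\left(u \right)} = \left(0 + 1\right)^{2} = 1^{2} = 1$)
$N{\left(P,E \right)} = 37 + E$
$- \frac{91324}{N{\left(n{\left(6 \right)},-106 \right)}} = - \frac{91324}{37 - 106} = - \frac{91324}{-69} = \left(-91324\right) \left(- \frac{1}{69}\right) = \frac{91324}{69}$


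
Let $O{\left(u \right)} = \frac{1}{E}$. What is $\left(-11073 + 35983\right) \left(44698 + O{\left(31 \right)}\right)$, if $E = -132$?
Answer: $\frac{73486181425}{66} \approx 1.1134 \cdot 10^{9}$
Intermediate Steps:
$O{\left(u \right)} = - \frac{1}{132}$ ($O{\left(u \right)} = \frac{1}{-132} = - \frac{1}{132}$)
$\left(-11073 + 35983\right) \left(44698 + O{\left(31 \right)}\right) = \left(-11073 + 35983\right) \left(44698 - \frac{1}{132}\right) = 24910 \cdot \frac{5900135}{132} = \frac{73486181425}{66}$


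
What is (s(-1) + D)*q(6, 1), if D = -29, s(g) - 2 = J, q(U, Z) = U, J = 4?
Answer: -138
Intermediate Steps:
s(g) = 6 (s(g) = 2 + 4 = 6)
(s(-1) + D)*q(6, 1) = (6 - 29)*6 = -23*6 = -138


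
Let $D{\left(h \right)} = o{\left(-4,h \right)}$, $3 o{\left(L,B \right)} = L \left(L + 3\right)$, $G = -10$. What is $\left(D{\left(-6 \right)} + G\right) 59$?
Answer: $- \frac{1534}{3} \approx -511.33$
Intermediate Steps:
$o{\left(L,B \right)} = \frac{L \left(3 + L\right)}{3}$ ($o{\left(L,B \right)} = \frac{L \left(L + 3\right)}{3} = \frac{L \left(3 + L\right)}{3}$)
$D{\left(h \right)} = \frac{4}{3}$ ($D{\left(h \right)} = \frac{1}{3} \left(-4\right) \left(3 - 4\right) = \frac{1}{3} \left(-4\right) \left(-1\right) = \frac{4}{3}$)
$\left(D{\left(-6 \right)} + G\right) 59 = \left(\frac{4}{3} - 10\right) 59 = \left(- \frac{26}{3}\right) 59 = - \frac{1534}{3}$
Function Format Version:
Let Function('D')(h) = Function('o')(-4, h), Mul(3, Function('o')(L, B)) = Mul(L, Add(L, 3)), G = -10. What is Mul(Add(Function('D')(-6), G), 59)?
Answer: Rational(-1534, 3) ≈ -511.33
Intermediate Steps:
Function('o')(L, B) = Mul(Rational(1, 3), L, Add(3, L)) (Function('o')(L, B) = Mul(Rational(1, 3), Mul(L, Add(L, 3))) = Mul(Rational(1, 3), Mul(L, Add(3, L))) = Mul(Rational(1, 3), L, Add(3, L)))
Function('D')(h) = Rational(4, 3) (Function('D')(h) = Mul(Rational(1, 3), -4, Add(3, -4)) = Mul(Rational(1, 3), -4, -1) = Rational(4, 3))
Mul(Add(Function('D')(-6), G), 59) = Mul(Add(Rational(4, 3), -10), 59) = Mul(Rational(-26, 3), 59) = Rational(-1534, 3)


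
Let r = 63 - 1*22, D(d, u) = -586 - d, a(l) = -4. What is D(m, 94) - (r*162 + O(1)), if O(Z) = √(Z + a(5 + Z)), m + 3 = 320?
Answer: -7545 - I*√3 ≈ -7545.0 - 1.732*I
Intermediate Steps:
m = 317 (m = -3 + 320 = 317)
r = 41 (r = 63 - 22 = 41)
O(Z) = √(-4 + Z) (O(Z) = √(Z - 4) = √(-4 + Z))
D(m, 94) - (r*162 + O(1)) = (-586 - 1*317) - (41*162 + √(-4 + 1)) = (-586 - 317) - (6642 + √(-3)) = -903 - (6642 + I*√3) = -903 + (-6642 - I*√3) = -7545 - I*√3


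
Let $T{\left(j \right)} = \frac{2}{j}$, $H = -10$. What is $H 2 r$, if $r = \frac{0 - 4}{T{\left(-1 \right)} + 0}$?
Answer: $-40$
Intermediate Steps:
$r = 2$ ($r = \frac{0 - 4}{\frac{2}{-1} + 0} = - \frac{4}{2 \left(-1\right) + 0} = - \frac{4}{-2 + 0} = - \frac{4}{-2} = \left(-4\right) \left(- \frac{1}{2}\right) = 2$)
$H 2 r = \left(-10\right) 2 \cdot 2 = \left(-20\right) 2 = -40$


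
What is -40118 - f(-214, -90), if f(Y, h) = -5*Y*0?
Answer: -40118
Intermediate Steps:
f(Y, h) = 0
-40118 - f(-214, -90) = -40118 - 1*0 = -40118 + 0 = -40118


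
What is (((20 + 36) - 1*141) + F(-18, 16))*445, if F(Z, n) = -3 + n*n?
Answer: 74760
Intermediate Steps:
F(Z, n) = -3 + n²
(((20 + 36) - 1*141) + F(-18, 16))*445 = (((20 + 36) - 1*141) + (-3 + 16²))*445 = ((56 - 141) + (-3 + 256))*445 = (-85 + 253)*445 = 168*445 = 74760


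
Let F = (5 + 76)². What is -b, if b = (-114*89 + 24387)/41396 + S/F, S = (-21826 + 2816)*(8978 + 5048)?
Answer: 11037498391759/271599156 ≈ 40639.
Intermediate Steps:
F = 6561 (F = 81² = 6561)
S = -266634260 (S = -19010*14026 = -266634260)
b = -11037498391759/271599156 (b = (-114*89 + 24387)/41396 - 266634260/6561 = (-10146 + 24387)*(1/41396) - 266634260*1/6561 = 14241*(1/41396) - 266634260/6561 = 14241/41396 - 266634260/6561 = -11037498391759/271599156 ≈ -40639.)
-b = -1*(-11037498391759/271599156) = 11037498391759/271599156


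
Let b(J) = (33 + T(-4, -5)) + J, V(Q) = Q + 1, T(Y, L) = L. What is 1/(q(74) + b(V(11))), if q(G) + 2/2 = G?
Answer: 1/113 ≈ 0.0088496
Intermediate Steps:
q(G) = -1 + G
V(Q) = 1 + Q
b(J) = 28 + J (b(J) = (33 - 5) + J = 28 + J)
1/(q(74) + b(V(11))) = 1/((-1 + 74) + (28 + (1 + 11))) = 1/(73 + (28 + 12)) = 1/(73 + 40) = 1/113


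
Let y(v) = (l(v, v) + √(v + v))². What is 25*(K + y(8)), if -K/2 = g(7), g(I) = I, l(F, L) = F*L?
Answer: 115250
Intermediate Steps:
K = -14 (K = -2*7 = -14)
y(v) = (v² + √2*√v)² (y(v) = (v*v + √(v + v))² = (v² + √(2*v))² = (v² + √2*√v)²)
25*(K + y(8)) = 25*(-14 + (8² + √2*√8)²) = 25*(-14 + (64 + √2*(2*√2))²) = 25*(-14 + (64 + 4)²) = 25*(-14 + 68²) = 25*(-14 + 4624) = 25*4610 = 115250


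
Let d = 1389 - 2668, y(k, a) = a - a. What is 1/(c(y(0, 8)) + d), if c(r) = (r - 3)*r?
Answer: -1/1279 ≈ -0.00078186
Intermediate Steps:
y(k, a) = 0
c(r) = r*(-3 + r) (c(r) = (-3 + r)*r = r*(-3 + r))
d = -1279
1/(c(y(0, 8)) + d) = 1/(0*(-3 + 0) - 1279) = 1/(0*(-3) - 1279) = 1/(0 - 1279) = 1/(-1279) = -1/1279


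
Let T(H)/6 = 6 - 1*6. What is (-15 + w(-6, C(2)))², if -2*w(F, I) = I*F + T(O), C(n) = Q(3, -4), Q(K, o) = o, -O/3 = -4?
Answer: 729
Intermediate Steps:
O = 12 (O = -3*(-4) = 12)
T(H) = 0 (T(H) = 6*(6 - 1*6) = 6*(6 - 6) = 6*0 = 0)
C(n) = -4
w(F, I) = -F*I/2 (w(F, I) = -(I*F + 0)/2 = -(F*I + 0)/2 = -F*I/2)
(-15 + w(-6, C(2)))² = (-15 - ½*(-6)*(-4))² = (-15 - 12)² = (-27)² = 729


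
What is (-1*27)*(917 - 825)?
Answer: -2484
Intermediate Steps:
(-1*27)*(917 - 825) = -27*92 = -2484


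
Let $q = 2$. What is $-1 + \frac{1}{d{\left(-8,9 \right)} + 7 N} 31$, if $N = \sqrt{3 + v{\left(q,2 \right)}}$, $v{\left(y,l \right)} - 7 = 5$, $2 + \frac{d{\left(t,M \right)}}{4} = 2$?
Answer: $-1 + \frac{31 \sqrt{15}}{105} \approx 0.14345$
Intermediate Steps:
$d{\left(t,M \right)} = 0$ ($d{\left(t,M \right)} = -8 + 4 \cdot 2 = -8 + 8 = 0$)
$v{\left(y,l \right)} = 12$ ($v{\left(y,l \right)} = 7 + 5 = 12$)
$N = \sqrt{15}$ ($N = \sqrt{3 + 12} = \sqrt{15} \approx 3.873$)
$-1 + \frac{1}{d{\left(-8,9 \right)} + 7 N} 31 = -1 + \frac{1}{0 + 7 \sqrt{15}} \cdot 31 = -1 + \frac{1}{7 \sqrt{15}} \cdot 31 = -1 + \frac{\sqrt{15}}{105} \cdot 31 = -1 + \frac{31 \sqrt{15}}{105}$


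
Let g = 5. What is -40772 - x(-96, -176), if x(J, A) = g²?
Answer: -40797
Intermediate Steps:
x(J, A) = 25 (x(J, A) = 5² = 25)
-40772 - x(-96, -176) = -40772 - 1*25 = -40772 - 25 = -40797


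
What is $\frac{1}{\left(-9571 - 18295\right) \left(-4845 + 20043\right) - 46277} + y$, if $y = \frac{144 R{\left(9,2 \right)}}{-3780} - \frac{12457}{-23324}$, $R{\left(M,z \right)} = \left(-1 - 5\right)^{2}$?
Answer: $- \frac{8272089373923}{9878967548380} \approx -0.83734$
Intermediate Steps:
$R{\left(M,z \right)} = 36$ ($R{\left(M,z \right)} = \left(-6\right)^{2} = 36$)
$y = - \frac{97651}{116620}$ ($y = \frac{144 \cdot 36}{-3780} - \frac{12457}{-23324} = 5184 \left(- \frac{1}{3780}\right) - - \frac{12457}{23324} = - \frac{48}{35} + \frac{12457}{23324} = - \frac{97651}{116620} \approx -0.83734$)
$\frac{1}{\left(-9571 - 18295\right) \left(-4845 + 20043\right) - 46277} + y = \frac{1}{\left(-9571 - 18295\right) \left(-4845 + 20043\right) - 46277} - \frac{97651}{116620} = \frac{1}{\left(-27866\right) 15198 - 46277} - \frac{97651}{116620} = \frac{1}{-423507468 - 46277} - \frac{97651}{116620} = \frac{1}{-423553745} - \frac{97651}{116620} = - \frac{1}{423553745} - \frac{97651}{116620} = - \frac{8272089373923}{9878967548380}$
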